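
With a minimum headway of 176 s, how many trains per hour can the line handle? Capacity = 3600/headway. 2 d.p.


Capacity = 3600 / headway
Capacity = 3600 / 176
Capacity = 20.45 trains/hour

20.45


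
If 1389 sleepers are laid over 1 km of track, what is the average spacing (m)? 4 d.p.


Spacing = 1000 m / number of sleepers
Spacing = 1000 / 1389
Spacing = 0.7199 m

0.7199


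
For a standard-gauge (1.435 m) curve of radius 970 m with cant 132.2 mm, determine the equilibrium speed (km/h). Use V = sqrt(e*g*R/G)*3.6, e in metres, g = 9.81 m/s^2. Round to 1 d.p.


Convert cant: e = 132.2 mm = 0.1322 m
V_ms = sqrt(0.1322 * 9.81 * 970 / 1.435)
V_ms = sqrt(876.638007) = 29.6081 m/s
V = 29.6081 * 3.6 = 106.6 km/h

106.6


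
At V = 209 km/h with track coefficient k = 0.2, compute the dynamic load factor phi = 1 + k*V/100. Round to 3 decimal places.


phi = 1 + k * V / 100
phi = 1 + 0.2 * 209 / 100
phi = 1 + 0.418
phi = 1.418

1.418


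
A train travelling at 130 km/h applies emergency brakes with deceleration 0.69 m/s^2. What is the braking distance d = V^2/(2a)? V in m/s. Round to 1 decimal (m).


Convert speed: V = 130 / 3.6 = 36.1111 m/s
V^2 = 1304.0123
d = 1304.0123 / (2 * 0.69)
d = 1304.0123 / 1.38
d = 944.9 m

944.9


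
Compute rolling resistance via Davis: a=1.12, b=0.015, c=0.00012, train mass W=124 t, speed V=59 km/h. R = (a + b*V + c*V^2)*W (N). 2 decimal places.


b*V = 0.015 * 59 = 0.885
c*V^2 = 0.00012 * 3481 = 0.41772
R_per_t = 1.12 + 0.885 + 0.41772 = 2.42272 N/t
R_total = 2.42272 * 124 = 300.42 N

300.42


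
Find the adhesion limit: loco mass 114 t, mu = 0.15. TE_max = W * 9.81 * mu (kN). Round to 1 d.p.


TE_max = W * g * mu
TE_max = 114 * 9.81 * 0.15
TE_max = 1118.34 * 0.15
TE_max = 167.8 kN

167.8


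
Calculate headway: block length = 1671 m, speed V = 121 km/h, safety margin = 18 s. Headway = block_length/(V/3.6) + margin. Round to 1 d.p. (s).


V = 121 / 3.6 = 33.6111 m/s
Block traversal time = 1671 / 33.6111 = 49.7157 s
Headway = 49.7157 + 18
Headway = 67.7 s

67.7


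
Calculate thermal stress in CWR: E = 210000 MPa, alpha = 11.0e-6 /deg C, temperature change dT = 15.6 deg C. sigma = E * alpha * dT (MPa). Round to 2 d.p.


sigma = E * alpha * dT
sigma = 210000 * 11.0e-6 * 15.6
sigma = 2.31 * 15.6
sigma = 36.04 MPa

36.04


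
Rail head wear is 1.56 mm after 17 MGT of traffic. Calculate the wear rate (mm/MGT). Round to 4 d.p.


Wear rate = total wear / cumulative tonnage
Rate = 1.56 / 17
Rate = 0.0918 mm/MGT

0.0918


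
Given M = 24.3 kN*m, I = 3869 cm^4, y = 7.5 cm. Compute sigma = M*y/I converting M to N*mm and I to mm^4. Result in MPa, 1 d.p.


Convert units:
M = 24.3 kN*m = 24300000 N*mm
y = 7.5 cm = 75 mm
I = 3869 cm^4 = 38690000 mm^4
sigma = 24300000 * 75 / 38690000
sigma = 47.1 MPa

47.1


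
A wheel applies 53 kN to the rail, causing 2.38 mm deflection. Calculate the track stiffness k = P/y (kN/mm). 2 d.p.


Track stiffness k = P / y
k = 53 / 2.38
k = 22.27 kN/mm

22.27


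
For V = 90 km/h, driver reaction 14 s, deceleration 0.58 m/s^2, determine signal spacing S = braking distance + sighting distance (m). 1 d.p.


V = 90 / 3.6 = 25.0 m/s
Braking distance = 25.0^2 / (2*0.58) = 538.7931 m
Sighting distance = 25.0 * 14 = 350.0 m
S = 538.7931 + 350.0 = 888.8 m

888.8


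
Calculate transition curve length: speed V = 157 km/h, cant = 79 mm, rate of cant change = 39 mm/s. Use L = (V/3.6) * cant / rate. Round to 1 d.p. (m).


Convert speed: V = 157 / 3.6 = 43.6111 m/s
L = 43.6111 * 79 / 39
L = 3445.2778 / 39
L = 88.3 m

88.3


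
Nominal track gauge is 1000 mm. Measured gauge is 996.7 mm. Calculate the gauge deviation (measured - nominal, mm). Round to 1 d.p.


Deviation = measured - nominal
Deviation = 996.7 - 1000
Deviation = -3.3 mm

-3.3


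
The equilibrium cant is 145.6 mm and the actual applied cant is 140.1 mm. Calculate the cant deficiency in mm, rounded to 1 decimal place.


Cant deficiency = equilibrium cant - actual cant
CD = 145.6 - 140.1
CD = 5.5 mm

5.5


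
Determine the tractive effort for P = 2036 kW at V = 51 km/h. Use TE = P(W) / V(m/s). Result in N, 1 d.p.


Convert: P = 2036 kW = 2036000 W
V = 51 / 3.6 = 14.1667 m/s
TE = 2036000 / 14.1667
TE = 143717.6 N

143717.6


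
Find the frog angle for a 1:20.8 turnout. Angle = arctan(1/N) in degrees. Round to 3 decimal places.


1/N = 1/20.8 = 0.048077
angle = arctan(0.048077) = 0.04804 rad
angle = 0.04804 * 180/pi = 2.752 degrees

2.752


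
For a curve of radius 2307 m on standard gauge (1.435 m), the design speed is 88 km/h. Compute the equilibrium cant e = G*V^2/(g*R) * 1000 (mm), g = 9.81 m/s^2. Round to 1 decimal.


Convert speed: V = 88 / 3.6 = 24.4444 m/s
Apply formula: e = 1.435 * 24.4444^2 / (9.81 * 2307)
e = 1.435 * 597.5309 / 22631.67
e = 0.037887 m = 37.9 mm

37.9


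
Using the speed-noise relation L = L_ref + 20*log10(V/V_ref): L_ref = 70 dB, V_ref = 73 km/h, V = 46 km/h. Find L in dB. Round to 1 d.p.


V/V_ref = 46 / 73 = 0.630137
log10(0.630137) = -0.200565
20 * -0.200565 = -4.0113
L = 70 + -4.0113 = 66.0 dB

66.0


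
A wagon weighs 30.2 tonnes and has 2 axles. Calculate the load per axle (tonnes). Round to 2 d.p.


Load per axle = total weight / number of axles
Load = 30.2 / 2
Load = 15.10 tonnes

15.10


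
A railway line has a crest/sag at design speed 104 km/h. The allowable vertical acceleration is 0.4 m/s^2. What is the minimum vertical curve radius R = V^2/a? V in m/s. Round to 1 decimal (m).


Convert speed: V = 104 / 3.6 = 28.8889 m/s
V^2 = 834.5679 m^2/s^2
R_v = 834.5679 / 0.4
R_v = 2086.4 m

2086.4


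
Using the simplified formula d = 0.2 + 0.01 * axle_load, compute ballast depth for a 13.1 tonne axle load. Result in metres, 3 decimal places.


d = 0.2 + 0.01 * 13.1
d = 0.2 + 0.131
d = 0.331 m

0.331


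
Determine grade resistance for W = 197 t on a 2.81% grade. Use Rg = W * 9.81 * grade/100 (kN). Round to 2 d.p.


Rg = W * 9.81 * grade / 100
Rg = 197 * 9.81 * 2.81 / 100
Rg = 1932.57 * 0.0281
Rg = 54.31 kN

54.31


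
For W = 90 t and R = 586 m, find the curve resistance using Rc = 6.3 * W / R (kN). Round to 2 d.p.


Rc = 6.3 * W / R
Rc = 6.3 * 90 / 586
Rc = 567.0 / 586
Rc = 0.97 kN

0.97


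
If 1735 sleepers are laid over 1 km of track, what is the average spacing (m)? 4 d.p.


Spacing = 1000 m / number of sleepers
Spacing = 1000 / 1735
Spacing = 0.5764 m

0.5764


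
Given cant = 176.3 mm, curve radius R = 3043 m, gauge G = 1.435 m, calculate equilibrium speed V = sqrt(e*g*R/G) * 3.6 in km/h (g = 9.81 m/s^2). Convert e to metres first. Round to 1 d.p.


Convert cant: e = 176.3 mm = 0.1763 m
V_ms = sqrt(0.1763 * 9.81 * 3043 / 1.435)
V_ms = sqrt(3667.510543) = 60.56 m/s
V = 60.56 * 3.6 = 218.0 km/h

218.0


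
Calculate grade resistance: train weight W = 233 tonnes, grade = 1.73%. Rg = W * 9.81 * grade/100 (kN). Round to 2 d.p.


Rg = W * 9.81 * grade / 100
Rg = 233 * 9.81 * 1.73 / 100
Rg = 2285.73 * 0.0173
Rg = 39.54 kN

39.54


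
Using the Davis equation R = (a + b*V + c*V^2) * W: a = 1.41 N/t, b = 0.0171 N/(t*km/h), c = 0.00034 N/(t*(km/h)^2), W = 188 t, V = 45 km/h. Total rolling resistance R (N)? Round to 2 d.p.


b*V = 0.0171 * 45 = 0.7695
c*V^2 = 0.00034 * 2025 = 0.6885
R_per_t = 1.41 + 0.7695 + 0.6885 = 2.868 N/t
R_total = 2.868 * 188 = 539.18 N

539.18


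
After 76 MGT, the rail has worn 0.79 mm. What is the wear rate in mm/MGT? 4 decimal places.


Wear rate = total wear / cumulative tonnage
Rate = 0.79 / 76
Rate = 0.0104 mm/MGT

0.0104


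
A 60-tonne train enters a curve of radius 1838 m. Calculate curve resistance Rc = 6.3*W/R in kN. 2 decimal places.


Rc = 6.3 * W / R
Rc = 6.3 * 60 / 1838
Rc = 378.0 / 1838
Rc = 0.21 kN

0.21


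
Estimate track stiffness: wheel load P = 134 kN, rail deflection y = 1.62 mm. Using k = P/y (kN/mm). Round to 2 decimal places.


Track stiffness k = P / y
k = 134 / 1.62
k = 82.72 kN/mm

82.72


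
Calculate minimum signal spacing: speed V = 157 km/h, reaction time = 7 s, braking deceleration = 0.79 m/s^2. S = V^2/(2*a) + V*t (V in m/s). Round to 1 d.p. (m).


V = 157 / 3.6 = 43.6111 m/s
Braking distance = 43.6111^2 / (2*0.79) = 1203.7525 m
Sighting distance = 43.6111 * 7 = 305.2778 m
S = 1203.7525 + 305.2778 = 1509.0 m

1509.0


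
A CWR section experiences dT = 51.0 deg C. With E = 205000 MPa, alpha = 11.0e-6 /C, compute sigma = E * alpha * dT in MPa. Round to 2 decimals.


sigma = E * alpha * dT
sigma = 205000 * 11.0e-6 * 51.0
sigma = 2.255 * 51.0
sigma = 115.01 MPa

115.01


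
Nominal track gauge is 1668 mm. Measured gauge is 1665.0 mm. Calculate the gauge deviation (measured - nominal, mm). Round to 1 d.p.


Deviation = measured - nominal
Deviation = 1665.0 - 1668
Deviation = -3.0 mm

-3.0


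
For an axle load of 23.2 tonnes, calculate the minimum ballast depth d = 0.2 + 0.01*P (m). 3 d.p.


d = 0.2 + 0.01 * 23.2
d = 0.2 + 0.232
d = 0.432 m

0.432


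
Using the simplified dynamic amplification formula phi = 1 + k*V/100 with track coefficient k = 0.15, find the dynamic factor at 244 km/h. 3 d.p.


phi = 1 + k * V / 100
phi = 1 + 0.15 * 244 / 100
phi = 1 + 0.366
phi = 1.366

1.366


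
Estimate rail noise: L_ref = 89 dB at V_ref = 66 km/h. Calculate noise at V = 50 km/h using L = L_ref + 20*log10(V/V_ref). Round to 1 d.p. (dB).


V/V_ref = 50 / 66 = 0.757576
log10(0.757576) = -0.120574
20 * -0.120574 = -2.4115
L = 89 + -2.4115 = 86.6 dB

86.6


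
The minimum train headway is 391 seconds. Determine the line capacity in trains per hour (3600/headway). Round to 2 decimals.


Capacity = 3600 / headway
Capacity = 3600 / 391
Capacity = 9.21 trains/hour

9.21


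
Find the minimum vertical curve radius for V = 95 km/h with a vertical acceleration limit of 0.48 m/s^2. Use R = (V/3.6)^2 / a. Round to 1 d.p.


Convert speed: V = 95 / 3.6 = 26.3889 m/s
V^2 = 696.3735 m^2/s^2
R_v = 696.3735 / 0.48
R_v = 1450.8 m

1450.8


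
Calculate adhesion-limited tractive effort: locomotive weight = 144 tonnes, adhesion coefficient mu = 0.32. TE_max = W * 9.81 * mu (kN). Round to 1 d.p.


TE_max = W * g * mu
TE_max = 144 * 9.81 * 0.32
TE_max = 1412.64 * 0.32
TE_max = 452.0 kN

452.0


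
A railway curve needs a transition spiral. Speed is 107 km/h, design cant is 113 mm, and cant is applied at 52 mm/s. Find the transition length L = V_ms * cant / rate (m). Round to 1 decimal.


Convert speed: V = 107 / 3.6 = 29.7222 m/s
L = 29.7222 * 113 / 52
L = 3358.6111 / 52
L = 64.6 m

64.6


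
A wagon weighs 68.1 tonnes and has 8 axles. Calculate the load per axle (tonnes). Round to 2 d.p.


Load per axle = total weight / number of axles
Load = 68.1 / 8
Load = 8.51 tonnes

8.51


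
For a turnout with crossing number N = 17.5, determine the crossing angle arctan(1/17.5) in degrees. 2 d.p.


1/N = 1/17.5 = 0.057143
angle = arctan(0.057143) = 0.057081 rad
angle = 0.057081 * 180/pi = 3.27 degrees

3.27


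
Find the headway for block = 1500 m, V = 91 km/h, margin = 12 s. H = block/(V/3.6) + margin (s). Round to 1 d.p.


V = 91 / 3.6 = 25.2778 m/s
Block traversal time = 1500 / 25.2778 = 59.3407 s
Headway = 59.3407 + 12
Headway = 71.3 s

71.3


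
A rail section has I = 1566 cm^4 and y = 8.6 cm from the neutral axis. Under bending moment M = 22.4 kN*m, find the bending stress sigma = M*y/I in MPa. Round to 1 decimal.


Convert units:
M = 22.4 kN*m = 22400000 N*mm
y = 8.6 cm = 86 mm
I = 1566 cm^4 = 15660000 mm^4
sigma = 22400000 * 86 / 15660000
sigma = 123.0 MPa

123.0


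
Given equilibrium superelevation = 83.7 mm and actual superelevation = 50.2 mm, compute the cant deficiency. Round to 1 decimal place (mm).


Cant deficiency = equilibrium cant - actual cant
CD = 83.7 - 50.2
CD = 33.5 mm

33.5


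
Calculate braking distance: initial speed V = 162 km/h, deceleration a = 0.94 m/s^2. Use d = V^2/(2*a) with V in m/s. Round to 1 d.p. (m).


Convert speed: V = 162 / 3.6 = 45.0 m/s
V^2 = 2025.0
d = 2025.0 / (2 * 0.94)
d = 2025.0 / 1.88
d = 1077.1 m

1077.1


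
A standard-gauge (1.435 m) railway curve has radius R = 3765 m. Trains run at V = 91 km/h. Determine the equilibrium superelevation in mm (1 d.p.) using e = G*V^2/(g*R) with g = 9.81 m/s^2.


Convert speed: V = 91 / 3.6 = 25.2778 m/s
Apply formula: e = 1.435 * 25.2778^2 / (9.81 * 3765)
e = 1.435 * 638.966 / 36934.65
e = 0.024825 m = 24.8 mm

24.8


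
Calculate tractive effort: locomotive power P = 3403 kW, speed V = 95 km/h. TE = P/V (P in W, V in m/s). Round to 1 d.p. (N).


Convert: P = 3403 kW = 3403000 W
V = 95 / 3.6 = 26.3889 m/s
TE = 3403000 / 26.3889
TE = 128955.8 N

128955.8


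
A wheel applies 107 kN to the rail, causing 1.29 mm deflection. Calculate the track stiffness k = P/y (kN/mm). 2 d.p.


Track stiffness k = P / y
k = 107 / 1.29
k = 82.95 kN/mm

82.95


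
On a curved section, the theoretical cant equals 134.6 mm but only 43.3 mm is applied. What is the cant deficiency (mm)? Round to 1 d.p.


Cant deficiency = equilibrium cant - actual cant
CD = 134.6 - 43.3
CD = 91.3 mm

91.3


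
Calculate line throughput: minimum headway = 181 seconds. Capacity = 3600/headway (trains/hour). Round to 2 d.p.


Capacity = 3600 / headway
Capacity = 3600 / 181
Capacity = 19.89 trains/hour

19.89


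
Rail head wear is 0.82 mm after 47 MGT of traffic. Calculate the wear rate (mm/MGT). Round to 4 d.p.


Wear rate = total wear / cumulative tonnage
Rate = 0.82 / 47
Rate = 0.0174 mm/MGT

0.0174


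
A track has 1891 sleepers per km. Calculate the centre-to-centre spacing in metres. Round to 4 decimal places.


Spacing = 1000 m / number of sleepers
Spacing = 1000 / 1891
Spacing = 0.5288 m

0.5288


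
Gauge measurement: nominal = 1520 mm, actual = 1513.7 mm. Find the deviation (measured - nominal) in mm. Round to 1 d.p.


Deviation = measured - nominal
Deviation = 1513.7 - 1520
Deviation = -6.3 mm

-6.3


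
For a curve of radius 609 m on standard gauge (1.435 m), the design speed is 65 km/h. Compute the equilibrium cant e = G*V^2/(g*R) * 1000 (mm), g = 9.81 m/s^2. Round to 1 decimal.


Convert speed: V = 65 / 3.6 = 18.0556 m/s
Apply formula: e = 1.435 * 18.0556^2 / (9.81 * 609)
e = 1.435 * 326.0031 / 5974.29
e = 0.078305 m = 78.3 mm

78.3


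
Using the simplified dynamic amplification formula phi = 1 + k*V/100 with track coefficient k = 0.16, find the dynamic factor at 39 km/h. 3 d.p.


phi = 1 + k * V / 100
phi = 1 + 0.16 * 39 / 100
phi = 1 + 0.0624
phi = 1.062

1.062


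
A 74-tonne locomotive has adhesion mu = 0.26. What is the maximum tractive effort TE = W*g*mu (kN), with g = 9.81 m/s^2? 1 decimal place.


TE_max = W * g * mu
TE_max = 74 * 9.81 * 0.26
TE_max = 725.94 * 0.26
TE_max = 188.7 kN

188.7


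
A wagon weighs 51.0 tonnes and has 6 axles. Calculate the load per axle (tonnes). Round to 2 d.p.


Load per axle = total weight / number of axles
Load = 51.0 / 6
Load = 8.50 tonnes

8.50


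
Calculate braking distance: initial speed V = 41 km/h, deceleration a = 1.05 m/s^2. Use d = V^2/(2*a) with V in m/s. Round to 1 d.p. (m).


Convert speed: V = 41 / 3.6 = 11.3889 m/s
V^2 = 129.7068
d = 129.7068 / (2 * 1.05)
d = 129.7068 / 2.1
d = 61.8 m

61.8


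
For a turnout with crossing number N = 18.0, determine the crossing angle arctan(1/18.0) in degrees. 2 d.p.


1/N = 1/18.0 = 0.055556
angle = arctan(0.055556) = 0.055499 rad
angle = 0.055499 * 180/pi = 3.18 degrees

3.18


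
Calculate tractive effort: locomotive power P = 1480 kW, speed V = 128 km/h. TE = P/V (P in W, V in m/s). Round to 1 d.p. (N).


Convert: P = 1480 kW = 1480000 W
V = 128 / 3.6 = 35.5556 m/s
TE = 1480000 / 35.5556
TE = 41625.0 N

41625.0


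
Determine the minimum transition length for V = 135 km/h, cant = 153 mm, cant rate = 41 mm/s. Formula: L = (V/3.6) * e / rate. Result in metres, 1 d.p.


Convert speed: V = 135 / 3.6 = 37.5 m/s
L = 37.5 * 153 / 41
L = 5737.5 / 41
L = 139.9 m

139.9


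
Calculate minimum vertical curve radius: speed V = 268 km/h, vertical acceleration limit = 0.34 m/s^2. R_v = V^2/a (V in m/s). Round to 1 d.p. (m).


Convert speed: V = 268 / 3.6 = 74.4444 m/s
V^2 = 5541.9753 m^2/s^2
R_v = 5541.9753 / 0.34
R_v = 16299.9 m

16299.9


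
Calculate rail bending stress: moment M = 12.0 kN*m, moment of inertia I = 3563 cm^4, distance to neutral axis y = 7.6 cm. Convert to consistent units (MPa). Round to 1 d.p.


Convert units:
M = 12.0 kN*m = 12000000 N*mm
y = 7.6 cm = 76 mm
I = 3563 cm^4 = 35630000 mm^4
sigma = 12000000 * 76 / 35630000
sigma = 25.6 MPa

25.6


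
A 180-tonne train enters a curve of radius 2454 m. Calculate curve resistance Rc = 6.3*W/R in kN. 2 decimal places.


Rc = 6.3 * W / R
Rc = 6.3 * 180 / 2454
Rc = 1134.0 / 2454
Rc = 0.46 kN

0.46


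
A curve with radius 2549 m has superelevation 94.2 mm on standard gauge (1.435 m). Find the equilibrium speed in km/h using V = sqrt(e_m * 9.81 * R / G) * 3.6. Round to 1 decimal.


Convert cant: e = 94.2 mm = 0.0942 m
V_ms = sqrt(0.0942 * 9.81 * 2549 / 1.435)
V_ms = sqrt(1641.4885) = 40.5153 m/s
V = 40.5153 * 3.6 = 145.9 km/h

145.9


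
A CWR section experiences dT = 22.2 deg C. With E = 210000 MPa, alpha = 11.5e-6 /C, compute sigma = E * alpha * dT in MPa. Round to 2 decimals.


sigma = E * alpha * dT
sigma = 210000 * 11.5e-6 * 22.2
sigma = 2.415 * 22.2
sigma = 53.61 MPa

53.61


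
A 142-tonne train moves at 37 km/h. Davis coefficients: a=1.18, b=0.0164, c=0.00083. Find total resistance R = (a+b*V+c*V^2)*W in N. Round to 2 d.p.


b*V = 0.0164 * 37 = 0.6068
c*V^2 = 0.00083 * 1369 = 1.13627
R_per_t = 1.18 + 0.6068 + 1.13627 = 2.92307 N/t
R_total = 2.92307 * 142 = 415.08 N

415.08


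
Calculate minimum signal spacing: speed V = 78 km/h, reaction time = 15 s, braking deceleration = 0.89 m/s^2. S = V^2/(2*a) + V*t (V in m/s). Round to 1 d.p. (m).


V = 78 / 3.6 = 21.6667 m/s
Braking distance = 21.6667^2 / (2*0.89) = 263.7328 m
Sighting distance = 21.6667 * 15 = 325.0 m
S = 263.7328 + 325.0 = 588.7 m

588.7


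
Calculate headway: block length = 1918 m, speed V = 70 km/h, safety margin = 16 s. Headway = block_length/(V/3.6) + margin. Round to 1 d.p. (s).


V = 70 / 3.6 = 19.4444 m/s
Block traversal time = 1918 / 19.4444 = 98.64 s
Headway = 98.64 + 16
Headway = 114.6 s

114.6


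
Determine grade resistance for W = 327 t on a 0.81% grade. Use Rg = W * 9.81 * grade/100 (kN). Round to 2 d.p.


Rg = W * 9.81 * grade / 100
Rg = 327 * 9.81 * 0.81 / 100
Rg = 3207.87 * 0.0081
Rg = 25.98 kN

25.98


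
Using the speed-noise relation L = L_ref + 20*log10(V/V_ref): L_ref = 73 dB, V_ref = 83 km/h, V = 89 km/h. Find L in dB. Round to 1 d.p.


V/V_ref = 89 / 83 = 1.072289
log10(1.072289) = 0.030312
20 * 0.030312 = 0.6062
L = 73 + 0.6062 = 73.6 dB

73.6


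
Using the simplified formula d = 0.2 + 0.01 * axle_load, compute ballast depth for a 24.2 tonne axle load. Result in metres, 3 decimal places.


d = 0.2 + 0.01 * 24.2
d = 0.2 + 0.242
d = 0.442 m

0.442


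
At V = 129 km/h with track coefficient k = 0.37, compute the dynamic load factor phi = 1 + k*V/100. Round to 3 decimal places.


phi = 1 + k * V / 100
phi = 1 + 0.37 * 129 / 100
phi = 1 + 0.4773
phi = 1.477

1.477


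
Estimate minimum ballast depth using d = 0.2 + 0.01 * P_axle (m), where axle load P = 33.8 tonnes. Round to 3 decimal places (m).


d = 0.2 + 0.01 * 33.8
d = 0.2 + 0.338
d = 0.538 m

0.538


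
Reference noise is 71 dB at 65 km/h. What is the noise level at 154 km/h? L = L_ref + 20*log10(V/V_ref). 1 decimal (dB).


V/V_ref = 154 / 65 = 2.369231
log10(2.369231) = 0.374607
20 * 0.374607 = 7.4921
L = 71 + 7.4921 = 78.5 dB

78.5


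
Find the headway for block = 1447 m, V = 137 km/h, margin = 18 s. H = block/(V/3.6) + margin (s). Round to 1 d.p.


V = 137 / 3.6 = 38.0556 m/s
Block traversal time = 1447 / 38.0556 = 38.0234 s
Headway = 38.0234 + 18
Headway = 56.0 s

56.0


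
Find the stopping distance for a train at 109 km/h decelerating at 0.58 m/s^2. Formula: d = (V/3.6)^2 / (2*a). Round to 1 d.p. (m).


Convert speed: V = 109 / 3.6 = 30.2778 m/s
V^2 = 916.7438
d = 916.7438 / (2 * 0.58)
d = 916.7438 / 1.16
d = 790.3 m

790.3


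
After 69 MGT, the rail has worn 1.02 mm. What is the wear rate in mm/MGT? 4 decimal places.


Wear rate = total wear / cumulative tonnage
Rate = 1.02 / 69
Rate = 0.0148 mm/MGT

0.0148


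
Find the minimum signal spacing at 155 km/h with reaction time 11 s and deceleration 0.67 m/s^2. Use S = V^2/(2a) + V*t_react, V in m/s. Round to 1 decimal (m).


V = 155 / 3.6 = 43.0556 m/s
Braking distance = 43.0556^2 / (2*0.67) = 1383.4186 m
Sighting distance = 43.0556 * 11 = 473.6111 m
S = 1383.4186 + 473.6111 = 1857.0 m

1857.0


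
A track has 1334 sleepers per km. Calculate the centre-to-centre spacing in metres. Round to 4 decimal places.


Spacing = 1000 m / number of sleepers
Spacing = 1000 / 1334
Spacing = 0.7496 m

0.7496


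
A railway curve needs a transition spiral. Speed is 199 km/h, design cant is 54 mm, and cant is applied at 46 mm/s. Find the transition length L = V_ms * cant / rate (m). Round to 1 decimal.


Convert speed: V = 199 / 3.6 = 55.2778 m/s
L = 55.2778 * 54 / 46
L = 2985.0 / 46
L = 64.9 m

64.9


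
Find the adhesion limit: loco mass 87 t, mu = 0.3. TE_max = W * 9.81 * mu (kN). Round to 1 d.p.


TE_max = W * g * mu
TE_max = 87 * 9.81 * 0.3
TE_max = 853.47 * 0.3
TE_max = 256.0 kN

256.0


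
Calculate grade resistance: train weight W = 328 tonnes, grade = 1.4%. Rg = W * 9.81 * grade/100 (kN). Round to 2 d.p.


Rg = W * 9.81 * grade / 100
Rg = 328 * 9.81 * 1.4 / 100
Rg = 3217.68 * 0.014
Rg = 45.05 kN

45.05


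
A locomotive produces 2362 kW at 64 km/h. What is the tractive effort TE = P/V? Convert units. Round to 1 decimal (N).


Convert: P = 2362 kW = 2362000 W
V = 64 / 3.6 = 17.7778 m/s
TE = 2362000 / 17.7778
TE = 132862.5 N

132862.5


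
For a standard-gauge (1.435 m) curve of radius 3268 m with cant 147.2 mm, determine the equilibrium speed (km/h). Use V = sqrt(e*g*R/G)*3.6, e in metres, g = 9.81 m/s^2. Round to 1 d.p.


Convert cant: e = 147.2 mm = 0.1472 m
V_ms = sqrt(0.1472 * 9.81 * 3268 / 1.435)
V_ms = sqrt(3288.569043) = 57.346 m/s
V = 57.346 * 3.6 = 206.4 km/h

206.4


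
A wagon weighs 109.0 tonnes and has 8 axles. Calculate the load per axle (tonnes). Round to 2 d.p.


Load per axle = total weight / number of axles
Load = 109.0 / 8
Load = 13.63 tonnes

13.63


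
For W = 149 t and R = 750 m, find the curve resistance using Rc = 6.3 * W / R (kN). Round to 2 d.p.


Rc = 6.3 * W / R
Rc = 6.3 * 149 / 750
Rc = 938.7 / 750
Rc = 1.25 kN

1.25


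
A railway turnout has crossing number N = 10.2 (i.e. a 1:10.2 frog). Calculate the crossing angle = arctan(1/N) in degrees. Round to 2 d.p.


1/N = 1/10.2 = 0.098039
angle = arctan(0.098039) = 0.097727 rad
angle = 0.097727 * 180/pi = 5.60 degrees

5.60


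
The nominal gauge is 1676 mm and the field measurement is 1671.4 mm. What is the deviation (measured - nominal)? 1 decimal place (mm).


Deviation = measured - nominal
Deviation = 1671.4 - 1676
Deviation = -4.6 mm

-4.6


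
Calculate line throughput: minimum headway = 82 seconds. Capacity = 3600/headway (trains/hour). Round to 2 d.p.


Capacity = 3600 / headway
Capacity = 3600 / 82
Capacity = 43.90 trains/hour

43.90


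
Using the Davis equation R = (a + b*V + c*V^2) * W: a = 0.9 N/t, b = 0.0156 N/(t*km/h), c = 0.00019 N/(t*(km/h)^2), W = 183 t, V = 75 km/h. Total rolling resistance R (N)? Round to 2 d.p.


b*V = 0.0156 * 75 = 1.17
c*V^2 = 0.00019 * 5625 = 1.06875
R_per_t = 0.9 + 1.17 + 1.06875 = 3.13875 N/t
R_total = 3.13875 * 183 = 574.39 N

574.39


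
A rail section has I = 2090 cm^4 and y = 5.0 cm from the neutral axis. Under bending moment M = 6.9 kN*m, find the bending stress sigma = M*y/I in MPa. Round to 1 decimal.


Convert units:
M = 6.9 kN*m = 6900000 N*mm
y = 5.0 cm = 50 mm
I = 2090 cm^4 = 20900000 mm^4
sigma = 6900000 * 50 / 20900000
sigma = 16.5 MPa

16.5


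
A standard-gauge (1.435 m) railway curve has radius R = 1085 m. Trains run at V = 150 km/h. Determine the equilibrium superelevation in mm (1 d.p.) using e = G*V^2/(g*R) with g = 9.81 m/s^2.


Convert speed: V = 150 / 3.6 = 41.6667 m/s
Apply formula: e = 1.435 * 41.6667^2 / (9.81 * 1085)
e = 1.435 * 1736.1111 / 10643.85
e = 0.234062 m = 234.1 mm

234.1


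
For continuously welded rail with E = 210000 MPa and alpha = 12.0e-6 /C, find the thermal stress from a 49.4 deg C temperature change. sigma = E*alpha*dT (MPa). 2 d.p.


sigma = E * alpha * dT
sigma = 210000 * 12.0e-6 * 49.4
sigma = 2.52 * 49.4
sigma = 124.49 MPa

124.49


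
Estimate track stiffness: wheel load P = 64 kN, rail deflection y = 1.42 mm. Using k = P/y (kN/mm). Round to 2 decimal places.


Track stiffness k = P / y
k = 64 / 1.42
k = 45.07 kN/mm

45.07


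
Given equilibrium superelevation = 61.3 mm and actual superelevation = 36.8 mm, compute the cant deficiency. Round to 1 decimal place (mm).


Cant deficiency = equilibrium cant - actual cant
CD = 61.3 - 36.8
CD = 24.5 mm

24.5


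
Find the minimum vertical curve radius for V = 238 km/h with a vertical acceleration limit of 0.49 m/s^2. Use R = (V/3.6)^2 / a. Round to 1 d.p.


Convert speed: V = 238 / 3.6 = 66.1111 m/s
V^2 = 4370.679 m^2/s^2
R_v = 4370.679 / 0.49
R_v = 8919.8 m

8919.8


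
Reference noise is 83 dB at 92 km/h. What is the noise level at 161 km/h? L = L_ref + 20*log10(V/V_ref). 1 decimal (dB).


V/V_ref = 161 / 92 = 1.75
log10(1.75) = 0.243038
20 * 0.243038 = 4.8608
L = 83 + 4.8608 = 87.9 dB

87.9


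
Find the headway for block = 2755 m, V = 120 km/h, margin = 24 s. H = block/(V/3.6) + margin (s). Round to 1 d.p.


V = 120 / 3.6 = 33.3333 m/s
Block traversal time = 2755 / 33.3333 = 82.65 s
Headway = 82.65 + 24
Headway = 106.7 s

106.7


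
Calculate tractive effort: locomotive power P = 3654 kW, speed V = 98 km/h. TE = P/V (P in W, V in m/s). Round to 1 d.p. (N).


Convert: P = 3654 kW = 3654000 W
V = 98 / 3.6 = 27.2222 m/s
TE = 3654000 / 27.2222
TE = 134228.6 N

134228.6


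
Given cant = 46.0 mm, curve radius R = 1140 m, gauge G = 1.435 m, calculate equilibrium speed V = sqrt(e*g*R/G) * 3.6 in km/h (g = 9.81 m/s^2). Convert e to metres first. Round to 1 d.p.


Convert cant: e = 46.0 mm = 0.0460 m
V_ms = sqrt(0.0460 * 9.81 * 1140 / 1.435)
V_ms = sqrt(358.492265) = 18.9339 m/s
V = 18.9339 * 3.6 = 68.2 km/h

68.2


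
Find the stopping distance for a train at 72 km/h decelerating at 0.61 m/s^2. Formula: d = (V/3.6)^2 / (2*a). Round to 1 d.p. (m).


Convert speed: V = 72 / 3.6 = 20.0 m/s
V^2 = 400.0
d = 400.0 / (2 * 0.61)
d = 400.0 / 1.22
d = 327.9 m

327.9


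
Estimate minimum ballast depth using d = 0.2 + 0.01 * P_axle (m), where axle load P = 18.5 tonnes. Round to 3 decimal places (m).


d = 0.2 + 0.01 * 18.5
d = 0.2 + 0.185
d = 0.385 m

0.385


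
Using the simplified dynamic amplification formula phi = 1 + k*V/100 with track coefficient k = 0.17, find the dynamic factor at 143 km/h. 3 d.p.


phi = 1 + k * V / 100
phi = 1 + 0.17 * 143 / 100
phi = 1 + 0.2431
phi = 1.243

1.243


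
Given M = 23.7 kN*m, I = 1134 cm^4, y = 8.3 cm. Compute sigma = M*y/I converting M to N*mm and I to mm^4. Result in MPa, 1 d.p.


Convert units:
M = 23.7 kN*m = 23700000 N*mm
y = 8.3 cm = 83 mm
I = 1134 cm^4 = 11340000 mm^4
sigma = 23700000 * 83 / 11340000
sigma = 173.5 MPa

173.5


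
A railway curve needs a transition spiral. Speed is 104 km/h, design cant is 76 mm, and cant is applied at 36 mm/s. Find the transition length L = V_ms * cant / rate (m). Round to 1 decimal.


Convert speed: V = 104 / 3.6 = 28.8889 m/s
L = 28.8889 * 76 / 36
L = 2195.5556 / 36
L = 61.0 m

61.0


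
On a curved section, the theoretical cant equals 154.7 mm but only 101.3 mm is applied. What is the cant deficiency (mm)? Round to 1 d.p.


Cant deficiency = equilibrium cant - actual cant
CD = 154.7 - 101.3
CD = 53.4 mm

53.4


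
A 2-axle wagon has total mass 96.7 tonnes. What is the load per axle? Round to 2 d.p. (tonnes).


Load per axle = total weight / number of axles
Load = 96.7 / 2
Load = 48.35 tonnes

48.35


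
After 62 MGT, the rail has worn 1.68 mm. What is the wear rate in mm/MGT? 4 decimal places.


Wear rate = total wear / cumulative tonnage
Rate = 1.68 / 62
Rate = 0.0271 mm/MGT

0.0271


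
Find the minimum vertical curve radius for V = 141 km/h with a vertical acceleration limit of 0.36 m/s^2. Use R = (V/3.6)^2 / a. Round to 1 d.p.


Convert speed: V = 141 / 3.6 = 39.1667 m/s
V^2 = 1534.0278 m^2/s^2
R_v = 1534.0278 / 0.36
R_v = 4261.2 m

4261.2


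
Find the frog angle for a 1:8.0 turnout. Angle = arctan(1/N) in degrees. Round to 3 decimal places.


1/N = 1/8.0 = 0.125
angle = arctan(0.125) = 0.124355 rad
angle = 0.124355 * 180/pi = 7.125 degrees

7.125


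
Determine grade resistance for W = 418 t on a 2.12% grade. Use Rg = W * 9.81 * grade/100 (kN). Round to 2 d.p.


Rg = W * 9.81 * grade / 100
Rg = 418 * 9.81 * 2.12 / 100
Rg = 4100.58 * 0.0212
Rg = 86.93 kN

86.93


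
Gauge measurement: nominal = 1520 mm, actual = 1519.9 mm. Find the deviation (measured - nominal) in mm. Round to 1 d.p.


Deviation = measured - nominal
Deviation = 1519.9 - 1520
Deviation = -0.1 mm

-0.1


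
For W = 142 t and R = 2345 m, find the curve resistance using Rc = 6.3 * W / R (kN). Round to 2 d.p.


Rc = 6.3 * W / R
Rc = 6.3 * 142 / 2345
Rc = 894.6 / 2345
Rc = 0.38 kN

0.38


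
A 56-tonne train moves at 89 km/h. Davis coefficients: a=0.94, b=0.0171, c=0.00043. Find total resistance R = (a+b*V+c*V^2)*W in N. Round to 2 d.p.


b*V = 0.0171 * 89 = 1.5219
c*V^2 = 0.00043 * 7921 = 3.40603
R_per_t = 0.94 + 1.5219 + 3.40603 = 5.86793 N/t
R_total = 5.86793 * 56 = 328.60 N

328.60


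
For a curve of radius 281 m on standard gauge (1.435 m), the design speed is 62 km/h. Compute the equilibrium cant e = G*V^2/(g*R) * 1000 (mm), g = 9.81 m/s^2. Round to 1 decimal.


Convert speed: V = 62 / 3.6 = 17.2222 m/s
Apply formula: e = 1.435 * 17.2222^2 / (9.81 * 281)
e = 1.435 * 296.6049 / 2756.61
e = 0.154403 m = 154.4 mm

154.4


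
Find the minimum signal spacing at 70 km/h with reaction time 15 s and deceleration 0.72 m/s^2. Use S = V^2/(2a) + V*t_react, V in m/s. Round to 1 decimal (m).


V = 70 / 3.6 = 19.4444 m/s
Braking distance = 19.4444^2 / (2*0.72) = 262.56 m
Sighting distance = 19.4444 * 15 = 291.6667 m
S = 262.56 + 291.6667 = 554.2 m

554.2


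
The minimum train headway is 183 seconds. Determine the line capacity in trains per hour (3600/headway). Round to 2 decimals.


Capacity = 3600 / headway
Capacity = 3600 / 183
Capacity = 19.67 trains/hour

19.67


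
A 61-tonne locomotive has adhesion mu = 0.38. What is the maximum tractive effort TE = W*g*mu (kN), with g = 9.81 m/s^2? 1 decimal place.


TE_max = W * g * mu
TE_max = 61 * 9.81 * 0.38
TE_max = 598.41 * 0.38
TE_max = 227.4 kN

227.4


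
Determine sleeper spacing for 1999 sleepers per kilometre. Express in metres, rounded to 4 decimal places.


Spacing = 1000 m / number of sleepers
Spacing = 1000 / 1999
Spacing = 0.5003 m

0.5003


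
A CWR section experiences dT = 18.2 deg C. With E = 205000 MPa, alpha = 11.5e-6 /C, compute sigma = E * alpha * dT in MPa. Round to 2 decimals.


sigma = E * alpha * dT
sigma = 205000 * 11.5e-6 * 18.2
sigma = 2.3575 * 18.2
sigma = 42.91 MPa

42.91


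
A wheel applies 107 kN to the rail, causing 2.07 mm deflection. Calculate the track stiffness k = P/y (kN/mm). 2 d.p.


Track stiffness k = P / y
k = 107 / 2.07
k = 51.69 kN/mm

51.69


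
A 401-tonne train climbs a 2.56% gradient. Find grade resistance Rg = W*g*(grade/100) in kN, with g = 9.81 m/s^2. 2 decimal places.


Rg = W * 9.81 * grade / 100
Rg = 401 * 9.81 * 2.56 / 100
Rg = 3933.81 * 0.0256
Rg = 100.71 kN

100.71


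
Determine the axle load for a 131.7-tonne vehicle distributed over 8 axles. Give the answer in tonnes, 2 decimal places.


Load per axle = total weight / number of axles
Load = 131.7 / 8
Load = 16.46 tonnes

16.46


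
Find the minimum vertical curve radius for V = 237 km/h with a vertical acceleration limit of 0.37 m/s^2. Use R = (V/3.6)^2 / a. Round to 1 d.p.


Convert speed: V = 237 / 3.6 = 65.8333 m/s
V^2 = 4334.0278 m^2/s^2
R_v = 4334.0278 / 0.37
R_v = 11713.6 m

11713.6


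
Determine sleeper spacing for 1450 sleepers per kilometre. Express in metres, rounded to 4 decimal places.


Spacing = 1000 m / number of sleepers
Spacing = 1000 / 1450
Spacing = 0.6897 m

0.6897


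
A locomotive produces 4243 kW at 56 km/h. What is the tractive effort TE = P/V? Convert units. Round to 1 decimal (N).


Convert: P = 4243 kW = 4243000 W
V = 56 / 3.6 = 15.5556 m/s
TE = 4243000 / 15.5556
TE = 272764.3 N

272764.3


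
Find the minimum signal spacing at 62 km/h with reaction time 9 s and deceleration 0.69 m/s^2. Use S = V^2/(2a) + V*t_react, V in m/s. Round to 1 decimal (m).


V = 62 / 3.6 = 17.2222 m/s
Braking distance = 17.2222^2 / (2*0.69) = 214.9311 m
Sighting distance = 17.2222 * 9 = 155.0 m
S = 214.9311 + 155.0 = 369.9 m

369.9


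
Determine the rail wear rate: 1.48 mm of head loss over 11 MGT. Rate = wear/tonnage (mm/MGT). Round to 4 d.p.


Wear rate = total wear / cumulative tonnage
Rate = 1.48 / 11
Rate = 0.1345 mm/MGT

0.1345


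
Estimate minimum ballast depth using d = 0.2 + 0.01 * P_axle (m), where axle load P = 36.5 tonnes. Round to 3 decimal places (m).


d = 0.2 + 0.01 * 36.5
d = 0.2 + 0.365
d = 0.565 m

0.565


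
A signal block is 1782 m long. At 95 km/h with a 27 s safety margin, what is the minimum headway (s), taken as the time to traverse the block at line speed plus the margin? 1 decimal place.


V = 95 / 3.6 = 26.3889 m/s
Block traversal time = 1782 / 26.3889 = 67.5284 s
Headway = 67.5284 + 27
Headway = 94.5 s

94.5


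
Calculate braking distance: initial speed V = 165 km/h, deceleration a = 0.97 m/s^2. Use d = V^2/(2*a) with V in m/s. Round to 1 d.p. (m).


Convert speed: V = 165 / 3.6 = 45.8333 m/s
V^2 = 2100.6944
d = 2100.6944 / (2 * 0.97)
d = 2100.6944 / 1.94
d = 1082.8 m

1082.8


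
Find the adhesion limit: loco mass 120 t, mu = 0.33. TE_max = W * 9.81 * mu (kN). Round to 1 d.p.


TE_max = W * g * mu
TE_max = 120 * 9.81 * 0.33
TE_max = 1177.2 * 0.33
TE_max = 388.5 kN

388.5


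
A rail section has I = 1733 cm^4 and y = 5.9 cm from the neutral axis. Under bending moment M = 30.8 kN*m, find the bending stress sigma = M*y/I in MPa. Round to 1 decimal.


Convert units:
M = 30.8 kN*m = 30800000 N*mm
y = 5.9 cm = 59 mm
I = 1733 cm^4 = 17330000 mm^4
sigma = 30800000 * 59 / 17330000
sigma = 104.9 MPa

104.9


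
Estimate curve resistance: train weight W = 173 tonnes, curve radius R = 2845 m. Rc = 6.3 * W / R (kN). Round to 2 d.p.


Rc = 6.3 * W / R
Rc = 6.3 * 173 / 2845
Rc = 1089.9 / 2845
Rc = 0.38 kN

0.38


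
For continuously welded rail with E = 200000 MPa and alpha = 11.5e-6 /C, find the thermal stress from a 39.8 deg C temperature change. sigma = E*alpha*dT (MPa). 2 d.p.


sigma = E * alpha * dT
sigma = 200000 * 11.5e-6 * 39.8
sigma = 2.3 * 39.8
sigma = 91.54 MPa

91.54


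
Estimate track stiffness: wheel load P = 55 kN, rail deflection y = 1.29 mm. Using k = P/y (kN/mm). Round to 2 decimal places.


Track stiffness k = P / y
k = 55 / 1.29
k = 42.64 kN/mm

42.64


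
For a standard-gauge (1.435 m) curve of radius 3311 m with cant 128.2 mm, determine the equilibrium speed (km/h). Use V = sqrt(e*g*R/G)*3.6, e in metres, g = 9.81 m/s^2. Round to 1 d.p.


Convert cant: e = 128.2 mm = 0.1282 m
V_ms = sqrt(0.1282 * 9.81 * 3311 / 1.435)
V_ms = sqrt(2901.778859) = 53.8682 m/s
V = 53.8682 * 3.6 = 193.9 km/h

193.9


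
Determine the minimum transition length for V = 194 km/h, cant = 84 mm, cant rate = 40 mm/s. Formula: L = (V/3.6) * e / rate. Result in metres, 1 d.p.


Convert speed: V = 194 / 3.6 = 53.8889 m/s
L = 53.8889 * 84 / 40
L = 4526.6667 / 40
L = 113.2 m

113.2


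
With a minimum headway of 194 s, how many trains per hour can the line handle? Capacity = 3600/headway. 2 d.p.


Capacity = 3600 / headway
Capacity = 3600 / 194
Capacity = 18.56 trains/hour

18.56


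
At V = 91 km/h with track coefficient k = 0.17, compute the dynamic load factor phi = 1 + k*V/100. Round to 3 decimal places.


phi = 1 + k * V / 100
phi = 1 + 0.17 * 91 / 100
phi = 1 + 0.1547
phi = 1.155

1.155


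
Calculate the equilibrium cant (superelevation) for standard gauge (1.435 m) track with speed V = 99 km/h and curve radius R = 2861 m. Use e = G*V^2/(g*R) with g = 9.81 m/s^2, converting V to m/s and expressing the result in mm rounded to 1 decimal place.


Convert speed: V = 99 / 3.6 = 27.5 m/s
Apply formula: e = 1.435 * 27.5^2 / (9.81 * 2861)
e = 1.435 * 756.25 / 28066.41
e = 0.038666 m = 38.7 mm

38.7


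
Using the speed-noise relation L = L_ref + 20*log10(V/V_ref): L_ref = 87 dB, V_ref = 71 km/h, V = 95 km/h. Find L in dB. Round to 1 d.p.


V/V_ref = 95 / 71 = 1.338028
log10(1.338028) = 0.126465
20 * 0.126465 = 2.5293
L = 87 + 2.5293 = 89.5 dB

89.5


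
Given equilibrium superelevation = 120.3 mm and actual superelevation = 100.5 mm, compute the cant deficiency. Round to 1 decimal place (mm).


Cant deficiency = equilibrium cant - actual cant
CD = 120.3 - 100.5
CD = 19.8 mm

19.8


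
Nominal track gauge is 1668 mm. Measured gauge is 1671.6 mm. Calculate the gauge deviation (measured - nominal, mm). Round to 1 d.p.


Deviation = measured - nominal
Deviation = 1671.6 - 1668
Deviation = 3.6 mm

3.6


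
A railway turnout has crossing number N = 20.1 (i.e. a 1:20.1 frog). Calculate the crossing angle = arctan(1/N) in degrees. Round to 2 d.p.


1/N = 1/20.1 = 0.049751
angle = arctan(0.049751) = 0.04971 rad
angle = 0.04971 * 180/pi = 2.85 degrees

2.85


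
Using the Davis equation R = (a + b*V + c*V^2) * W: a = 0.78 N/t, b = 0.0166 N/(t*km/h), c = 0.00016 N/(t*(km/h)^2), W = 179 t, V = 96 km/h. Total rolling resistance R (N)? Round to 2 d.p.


b*V = 0.0166 * 96 = 1.5936
c*V^2 = 0.00016 * 9216 = 1.47456
R_per_t = 0.78 + 1.5936 + 1.47456 = 3.84816 N/t
R_total = 3.84816 * 179 = 688.82 N

688.82


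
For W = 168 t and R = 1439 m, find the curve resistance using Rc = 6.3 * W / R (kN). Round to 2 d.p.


Rc = 6.3 * W / R
Rc = 6.3 * 168 / 1439
Rc = 1058.4 / 1439
Rc = 0.74 kN

0.74


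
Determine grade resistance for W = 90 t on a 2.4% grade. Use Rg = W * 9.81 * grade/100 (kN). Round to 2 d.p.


Rg = W * 9.81 * grade / 100
Rg = 90 * 9.81 * 2.4 / 100
Rg = 882.9 * 0.024
Rg = 21.19 kN

21.19


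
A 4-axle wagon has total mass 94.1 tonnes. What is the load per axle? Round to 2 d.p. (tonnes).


Load per axle = total weight / number of axles
Load = 94.1 / 4
Load = 23.53 tonnes

23.53


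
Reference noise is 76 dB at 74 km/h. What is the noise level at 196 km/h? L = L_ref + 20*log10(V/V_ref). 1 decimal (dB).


V/V_ref = 196 / 74 = 2.648649
log10(2.648649) = 0.423024
20 * 0.423024 = 8.4605
L = 76 + 8.4605 = 84.5 dB

84.5


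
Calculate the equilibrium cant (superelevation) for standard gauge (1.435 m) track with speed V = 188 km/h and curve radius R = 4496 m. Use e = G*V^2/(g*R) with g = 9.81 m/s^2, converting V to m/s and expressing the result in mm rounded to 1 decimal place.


Convert speed: V = 188 / 3.6 = 52.2222 m/s
Apply formula: e = 1.435 * 52.2222^2 / (9.81 * 4496)
e = 1.435 * 2727.1605 / 44105.76
e = 0.088729 m = 88.7 mm

88.7


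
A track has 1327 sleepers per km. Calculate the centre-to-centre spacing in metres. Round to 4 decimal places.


Spacing = 1000 m / number of sleepers
Spacing = 1000 / 1327
Spacing = 0.7536 m

0.7536


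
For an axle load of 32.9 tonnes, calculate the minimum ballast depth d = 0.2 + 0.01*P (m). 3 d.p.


d = 0.2 + 0.01 * 32.9
d = 0.2 + 0.329
d = 0.529 m

0.529
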